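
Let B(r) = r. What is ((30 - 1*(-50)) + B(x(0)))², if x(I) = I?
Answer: 6400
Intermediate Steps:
((30 - 1*(-50)) + B(x(0)))² = ((30 - 1*(-50)) + 0)² = ((30 + 50) + 0)² = (80 + 0)² = 80² = 6400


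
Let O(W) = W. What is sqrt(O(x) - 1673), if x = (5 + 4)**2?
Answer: 2*I*sqrt(398) ≈ 39.9*I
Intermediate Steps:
x = 81 (x = 9**2 = 81)
sqrt(O(x) - 1673) = sqrt(81 - 1673) = sqrt(-1592) = 2*I*sqrt(398)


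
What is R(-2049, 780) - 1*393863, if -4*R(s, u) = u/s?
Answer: -269008364/683 ≈ -3.9386e+5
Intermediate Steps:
R(s, u) = -u/(4*s)
R(-2049, 780) - 1*393863 = -¼*780/(-2049) - 1*393863 = -¼*780*(-1/2049) - 393863 = 65/683 - 393863 = -269008364/683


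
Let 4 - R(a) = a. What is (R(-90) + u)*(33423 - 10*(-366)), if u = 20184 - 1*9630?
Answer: 394859784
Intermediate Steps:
R(a) = 4 - a
u = 10554 (u = 20184 - 9630 = 10554)
(R(-90) + u)*(33423 - 10*(-366)) = ((4 - 1*(-90)) + 10554)*(33423 - 10*(-366)) = ((4 + 90) + 10554)*(33423 + 3660) = (94 + 10554)*37083 = 10648*37083 = 394859784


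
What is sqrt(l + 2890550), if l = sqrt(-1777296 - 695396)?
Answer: sqrt(2890550 + 2*I*sqrt(618173)) ≈ 1700.2 + 0.462*I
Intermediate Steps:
l = 2*I*sqrt(618173) (l = sqrt(-2472692) = 2*I*sqrt(618173) ≈ 1572.5*I)
sqrt(l + 2890550) = sqrt(2*I*sqrt(618173) + 2890550) = sqrt(2890550 + 2*I*sqrt(618173))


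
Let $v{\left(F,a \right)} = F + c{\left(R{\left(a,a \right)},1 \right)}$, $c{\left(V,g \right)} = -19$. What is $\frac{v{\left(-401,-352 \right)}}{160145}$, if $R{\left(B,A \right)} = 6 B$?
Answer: $- \frac{84}{32029} \approx -0.0026226$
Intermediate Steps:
$v{\left(F,a \right)} = -19 + F$ ($v{\left(F,a \right)} = F - 19 = -19 + F$)
$\frac{v{\left(-401,-352 \right)}}{160145} = \frac{-19 - 401}{160145} = \left(-420\right) \frac{1}{160145} = - \frac{84}{32029}$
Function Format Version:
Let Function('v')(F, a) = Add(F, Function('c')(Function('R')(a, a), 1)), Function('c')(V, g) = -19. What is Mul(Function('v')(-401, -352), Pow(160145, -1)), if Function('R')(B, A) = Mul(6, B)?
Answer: Rational(-84, 32029) ≈ -0.0026226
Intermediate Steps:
Function('v')(F, a) = Add(-19, F) (Function('v')(F, a) = Add(F, -19) = Add(-19, F))
Mul(Function('v')(-401, -352), Pow(160145, -1)) = Mul(Add(-19, -401), Pow(160145, -1)) = Mul(-420, Rational(1, 160145)) = Rational(-84, 32029)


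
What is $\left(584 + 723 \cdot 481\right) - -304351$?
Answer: $652698$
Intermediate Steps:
$\left(584 + 723 \cdot 481\right) - -304351 = \left(584 + 347763\right) + 304351 = 348347 + 304351 = 652698$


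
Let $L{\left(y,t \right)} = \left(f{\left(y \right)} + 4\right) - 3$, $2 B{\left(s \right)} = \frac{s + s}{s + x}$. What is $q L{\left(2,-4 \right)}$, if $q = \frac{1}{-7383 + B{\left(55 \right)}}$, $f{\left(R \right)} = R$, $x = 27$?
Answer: $- \frac{246}{605351} \approx -0.00040638$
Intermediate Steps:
$B{\left(s \right)} = \frac{s}{27 + s}$ ($B{\left(s \right)} = \frac{\left(s + s\right) \frac{1}{s + 27}}{2} = \frac{2 s \frac{1}{27 + s}}{2} = \frac{s}{27 + s}$)
$L{\left(y,t \right)} = 1 + y$ ($L{\left(y,t \right)} = \left(y + 4\right) - 3 = \left(4 + y\right) - 3 = 1 + y$)
$q = - \frac{82}{605351}$ ($q = \frac{1}{-7383 + \frac{55}{27 + 55}} = \frac{1}{-7383 + \frac{55}{82}} = \frac{1}{- \frac{605351}{82}} = - \frac{82}{605351} \approx -0.00013546$)
$q L{\left(2,-4 \right)} = - \frac{82 \left(1 + 2\right)}{605351} = \left(- \frac{82}{605351}\right) 3 = - \frac{246}{605351}$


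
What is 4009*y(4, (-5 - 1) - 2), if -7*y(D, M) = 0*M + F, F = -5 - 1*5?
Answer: 40090/7 ≈ 5727.1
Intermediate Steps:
F = -10 (F = -5 - 5 = -10)
y(D, M) = 10/7 (y(D, M) = -(0*M - 10)/7 = -(0 - 10)/7 = -1/7*(-10) = 10/7)
4009*y(4, (-5 - 1) - 2) = 4009*(10/7) = 40090/7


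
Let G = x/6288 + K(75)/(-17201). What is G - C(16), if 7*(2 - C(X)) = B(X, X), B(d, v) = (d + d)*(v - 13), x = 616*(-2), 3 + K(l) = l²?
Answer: 529581965/47319951 ≈ 11.192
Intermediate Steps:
K(l) = -3 + l²
x = -1232
B(d, v) = 2*d*(-13 + v) (B(d, v) = (2*d)*(-13 + v) = 2*d*(-13 + v))
C(X) = 2 - 2*X*(-13 + X)/7
G = -3533923/6759993 (G = -1232/6288 + (-3 + 75²)/(-17201) = -1232*1/6288 + (-3 + 5625)*(-1/17201) = -77/393 + 5622*(-1/17201) = -77/393 - 5622/17201 = -3533923/6759993 ≈ -0.52277)
G - C(16) = -3533923/6759993 - (2 - 2/7*16*(-13 + 16)) = -3533923/6759993 - (2 - 2/7*16*3) = -3533923/6759993 - (2 - 96/7) = -3533923/6759993 - 1*(-82/7) = -3533923/6759993 + 82/7 = 529581965/47319951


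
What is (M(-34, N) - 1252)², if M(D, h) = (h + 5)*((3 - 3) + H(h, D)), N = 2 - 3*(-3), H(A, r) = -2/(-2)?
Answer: 1527696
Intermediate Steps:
H(A, r) = 1 (H(A, r) = -2*(-½) = 1)
N = 11 (N = 2 + 9 = 11)
M(D, h) = 5 + h (M(D, h) = (h + 5)*((3 - 3) + 1) = (5 + h)*(0 + 1) = (5 + h)*1 = 5 + h)
(M(-34, N) - 1252)² = ((5 + 11) - 1252)² = (16 - 1252)² = (-1236)² = 1527696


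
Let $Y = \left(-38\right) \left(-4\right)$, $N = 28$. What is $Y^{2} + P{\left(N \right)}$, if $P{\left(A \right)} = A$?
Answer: $23132$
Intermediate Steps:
$Y = 152$
$Y^{2} + P{\left(N \right)} = 152^{2} + 28 = 23104 + 28 = 23132$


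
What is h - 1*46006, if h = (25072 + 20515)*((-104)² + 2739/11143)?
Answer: 499443635981/1013 ≈ 4.9303e+8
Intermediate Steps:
h = 499490240059/1013 (h = 45587*(10816 + 2739*(1/11143)) = 45587*(10816 + 249/1013) = 45587*(10956857/1013) = 499490240059/1013 ≈ 4.9308e+8)
h - 1*46006 = 499490240059/1013 - 1*46006 = 499490240059/1013 - 46006 = 499443635981/1013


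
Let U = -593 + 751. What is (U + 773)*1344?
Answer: 1251264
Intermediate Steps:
U = 158
(U + 773)*1344 = (158 + 773)*1344 = 931*1344 = 1251264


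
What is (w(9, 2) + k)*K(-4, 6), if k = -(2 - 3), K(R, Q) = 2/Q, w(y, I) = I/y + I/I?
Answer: 20/27 ≈ 0.74074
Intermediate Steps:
w(y, I) = 1 + I/y (w(y, I) = I/y + 1 = 1 + I/y)
k = 1 (k = -1*(-1) = 1)
(w(9, 2) + k)*K(-4, 6) = ((2 + 9)/9 + 1)*(2/6) = ((1/9)*11 + 1)*(2*(1/6)) = (11/9 + 1)*(1/3) = (20/9)*(1/3) = 20/27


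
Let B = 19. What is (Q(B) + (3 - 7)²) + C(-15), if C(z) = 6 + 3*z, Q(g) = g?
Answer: -4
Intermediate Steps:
(Q(B) + (3 - 7)²) + C(-15) = (19 + (3 - 7)²) + (6 + 3*(-15)) = (19 + (-4)²) + (6 - 45) = (19 + 16) - 39 = 35 - 39 = -4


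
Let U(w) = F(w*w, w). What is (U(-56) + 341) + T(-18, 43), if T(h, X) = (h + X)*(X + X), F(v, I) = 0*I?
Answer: 2491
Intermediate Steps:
F(v, I) = 0
T(h, X) = 2*X*(X + h) (T(h, X) = (X + h)*(2*X) = 2*X*(X + h))
U(w) = 0
(U(-56) + 341) + T(-18, 43) = (0 + 341) + 2*43*(43 - 18) = 341 + 2*43*25 = 341 + 2150 = 2491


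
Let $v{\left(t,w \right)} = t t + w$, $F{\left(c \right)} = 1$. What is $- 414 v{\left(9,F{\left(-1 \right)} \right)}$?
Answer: $-33948$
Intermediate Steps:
$v{\left(t,w \right)} = w + t^{2}$ ($v{\left(t,w \right)} = t^{2} + w = w + t^{2}$)
$- 414 v{\left(9,F{\left(-1 \right)} \right)} = - 414 \left(1 + 9^{2}\right) = - 414 \left(1 + 81\right) = \left(-414\right) 82 = -33948$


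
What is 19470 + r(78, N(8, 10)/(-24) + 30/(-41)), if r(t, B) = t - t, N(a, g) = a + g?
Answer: 19470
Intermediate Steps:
r(t, B) = 0
19470 + r(78, N(8, 10)/(-24) + 30/(-41)) = 19470 + 0 = 19470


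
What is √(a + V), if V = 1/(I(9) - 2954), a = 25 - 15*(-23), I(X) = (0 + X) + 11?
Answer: √353898754/978 ≈ 19.235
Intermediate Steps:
I(X) = 11 + X (I(X) = X + 11 = 11 + X)
a = 370 (a = 25 + 345 = 370)
V = -1/2934 (V = 1/((11 + 9) - 2954) = 1/(20 - 2954) = 1/(-2934) = -1/2934 ≈ -0.00034083)
√(a + V) = √(370 - 1/2934) = √(1085579/2934) = √353898754/978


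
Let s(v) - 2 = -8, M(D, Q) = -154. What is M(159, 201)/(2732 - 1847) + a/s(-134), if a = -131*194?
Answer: 3748411/885 ≈ 4235.5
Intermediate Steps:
s(v) = -6 (s(v) = 2 - 8 = -6)
a = -25414
M(159, 201)/(2732 - 1847) + a/s(-134) = -154/(2732 - 1847) - 25414/(-6) = -154/885 - 25414*(-⅙) = -154*1/885 + 12707/3 = -154/885 + 12707/3 = 3748411/885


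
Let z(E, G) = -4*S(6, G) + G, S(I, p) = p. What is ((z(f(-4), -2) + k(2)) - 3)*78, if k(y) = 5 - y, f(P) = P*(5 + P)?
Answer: 468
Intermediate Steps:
z(E, G) = -3*G (z(E, G) = -4*G + G = -3*G)
((z(f(-4), -2) + k(2)) - 3)*78 = ((-3*(-2) + (5 - 1*2)) - 3)*78 = ((6 + (5 - 2)) - 3)*78 = ((6 + 3) - 3)*78 = (9 - 3)*78 = 6*78 = 468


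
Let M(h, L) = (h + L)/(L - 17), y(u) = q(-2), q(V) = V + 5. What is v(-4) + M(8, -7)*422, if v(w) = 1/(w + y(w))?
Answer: -223/12 ≈ -18.583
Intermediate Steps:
q(V) = 5 + V
y(u) = 3 (y(u) = 5 - 2 = 3)
v(w) = 1/(3 + w) (v(w) = 1/(w + 3) = 1/(3 + w))
M(h, L) = (L + h)/(-17 + L)
v(-4) + M(8, -7)*422 = 1/(3 - 4) + ((-7 + 8)/(-17 - 7))*422 = 1/(-1) + (1/(-24))*422 = -1 - 1/24*1*422 = -1 - 1/24*422 = -1 - 211/12 = -223/12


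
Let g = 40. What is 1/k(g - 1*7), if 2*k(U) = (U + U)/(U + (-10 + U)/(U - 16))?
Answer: 584/561 ≈ 1.0410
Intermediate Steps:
k(U) = U/(U + (-10 + U)/(-16 + U)) (k(U) = ((U + U)/(U + (-10 + U)/(U - 16)))/2 = ((2*U)/(U + (-10 + U)/(-16 + U)))/2 = (2*U/(U + (-10 + U)/(-16 + U)))/2 = U/(U + (-10 + U)/(-16 + U)))
1/k(g - 1*7) = 1/((40 - 1*7)*(-16 + (40 - 1*7))/(-10 + (40 - 1*7)² - 15*(40 - 1*7))) = 1/((40 - 7)*(-16 + (40 - 7))/(-10 + (40 - 7)² - 15*(40 - 7))) = 1/(33*(-16 + 33)/(-10 + 33² - 15*33)) = 1/(33*17/(-10 + 1089 - 495)) = 1/(33*17/584) = 1/(33*(1/584)*17) = 1/(561/584) = 584/561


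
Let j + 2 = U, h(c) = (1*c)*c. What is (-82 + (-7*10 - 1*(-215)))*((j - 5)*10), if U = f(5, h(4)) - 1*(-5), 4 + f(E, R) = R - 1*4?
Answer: 3780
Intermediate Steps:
h(c) = c**2 (h(c) = c*c = c**2)
f(E, R) = -8 + R (f(E, R) = -4 + (R - 1*4) = -4 + (R - 4) = -4 + (-4 + R) = -8 + R)
U = 13 (U = (-8 + 4**2) - 1*(-5) = (-8 + 16) + 5 = 8 + 5 = 13)
j = 11 (j = -2 + 13 = 11)
(-82 + (-7*10 - 1*(-215)))*((j - 5)*10) = (-82 + (-7*10 - 1*(-215)))*((11 - 5)*10) = (-82 + (-70 + 215))*(6*10) = (-82 + 145)*60 = 63*60 = 3780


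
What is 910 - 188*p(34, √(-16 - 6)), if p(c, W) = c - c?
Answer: 910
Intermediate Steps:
p(c, W) = 0
910 - 188*p(34, √(-16 - 6)) = 910 - 188*0 = 910 + 0 = 910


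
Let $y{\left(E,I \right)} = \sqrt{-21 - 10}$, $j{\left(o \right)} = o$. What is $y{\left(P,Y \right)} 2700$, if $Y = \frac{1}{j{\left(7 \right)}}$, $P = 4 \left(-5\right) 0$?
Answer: $2700 i \sqrt{31} \approx 15033.0 i$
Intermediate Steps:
$P = 0$ ($P = \left(-20\right) 0 = 0$)
$Y = \frac{1}{7} \approx 0.14286$
$y{\left(E,I \right)} = i \sqrt{31}$ ($y{\left(E,I \right)} = \sqrt{-31} = i \sqrt{31}$)
$y{\left(P,Y \right)} 2700 = i \sqrt{31} \cdot 2700 = 2700 i \sqrt{31}$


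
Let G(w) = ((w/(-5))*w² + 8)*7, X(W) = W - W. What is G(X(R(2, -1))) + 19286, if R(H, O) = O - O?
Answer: 19342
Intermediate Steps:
R(H, O) = 0
X(W) = 0
G(w) = 56 - 7*w³/5 (G(w) = ((w*(-⅕))*w² + 8)*7 = ((-w/5)*w² + 8)*7 = (-w³/5 + 8)*7 = (8 - w³/5)*7 = 56 - 7*w³/5)
G(X(R(2, -1))) + 19286 = (56 - 7/5*0³) + 19286 = (56 - 7/5*0) + 19286 = (56 + 0) + 19286 = 56 + 19286 = 19342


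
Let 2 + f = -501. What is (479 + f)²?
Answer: 576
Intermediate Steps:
f = -503 (f = -2 - 501 = -503)
(479 + f)² = (479 - 503)² = (-24)² = 576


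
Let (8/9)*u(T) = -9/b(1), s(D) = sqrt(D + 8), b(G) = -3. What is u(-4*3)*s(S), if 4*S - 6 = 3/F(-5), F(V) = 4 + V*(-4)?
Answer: 27*sqrt(610)/64 ≈ 10.420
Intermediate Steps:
F(V) = 4 - 4*V
S = 49/32 (S = 3/2 + (3/(4 - 4*(-5)))/4 = 3/2 + (3/(4 + 20))/4 = 3/2 + (3/24)/4 = 3/2 + (3*(1/24))/4 = 3/2 + (1/4)*(1/8) = 3/2 + 1/32 = 49/32 ≈ 1.5313)
s(D) = sqrt(8 + D)
u(T) = 27/8 (u(T) = 9*(-9/(-3))/8 = 9*(-9*(-1/3))/8 = (9/8)*3 = 27/8)
u(-4*3)*s(S) = 27*sqrt(8 + 49/32)/8 = 27*sqrt(305/32)/8 = 27*(sqrt(610)/8)/8 = 27*sqrt(610)/64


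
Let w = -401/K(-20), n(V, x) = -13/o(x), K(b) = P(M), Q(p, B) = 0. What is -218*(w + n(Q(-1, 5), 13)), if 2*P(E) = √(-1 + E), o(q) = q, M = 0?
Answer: 218 - 174836*I ≈ 218.0 - 1.7484e+5*I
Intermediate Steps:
P(E) = √(-1 + E)/2
K(b) = I/2 (K(b) = √(-1 + 0)/2 = √(-1)/2 = I/2)
n(V, x) = -13/x
w = 802*I (w = -401*(-2*I) = -(-802)*I = 802*I ≈ 802.0*I)
-218*(w + n(Q(-1, 5), 13)) = -218*(802*I - 13/13) = -218*(802*I - 13*1/13) = -218*(802*I - 1) = -218*(-1 + 802*I) = 218 - 174836*I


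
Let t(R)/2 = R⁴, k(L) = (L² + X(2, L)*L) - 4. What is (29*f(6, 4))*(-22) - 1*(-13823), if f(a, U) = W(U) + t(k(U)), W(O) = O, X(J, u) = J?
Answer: -204148729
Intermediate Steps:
k(L) = -4 + L² + 2*L (k(L) = (L² + 2*L) - 4 = -4 + L² + 2*L)
t(R) = 2*R⁴
f(a, U) = U + 2*(-4 + U² + 2*U)⁴
(29*f(6, 4))*(-22) - 1*(-13823) = (29*(4 + 2*(-4 + 4² + 2*4)⁴))*(-22) - 1*(-13823) = (29*(4 + 2*(-4 + 16 + 8)⁴))*(-22) + 13823 = (29*(4 + 2*20⁴))*(-22) + 13823 = (29*(4 + 2*160000))*(-22) + 13823 = (29*(4 + 320000))*(-22) + 13823 = (29*320004)*(-22) + 13823 = 9280116*(-22) + 13823 = -204162552 + 13823 = -204148729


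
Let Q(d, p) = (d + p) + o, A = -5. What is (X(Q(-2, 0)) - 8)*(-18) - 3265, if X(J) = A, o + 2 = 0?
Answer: -3031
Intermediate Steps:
o = -2 (o = -2 + 0 = -2)
Q(d, p) = -2 + d + p (Q(d, p) = (d + p) - 2 = -2 + d + p)
X(J) = -5
(X(Q(-2, 0)) - 8)*(-18) - 3265 = (-5 - 8)*(-18) - 3265 = -13*(-18) - 3265 = 234 - 3265 = -3031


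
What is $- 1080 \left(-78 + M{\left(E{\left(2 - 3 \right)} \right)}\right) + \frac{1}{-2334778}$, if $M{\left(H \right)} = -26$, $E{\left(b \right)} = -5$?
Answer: $\frac{262242264959}{2334778} \approx 1.1232 \cdot 10^{5}$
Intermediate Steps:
$- 1080 \left(-78 + M{\left(E{\left(2 - 3 \right)} \right)}\right) + \frac{1}{-2334778} = - 1080 \left(-78 - 26\right) + \frac{1}{-2334778} = \left(-1080\right) \left(-104\right) - \frac{1}{2334778} = 112320 - \frac{1}{2334778} = \frac{262242264959}{2334778}$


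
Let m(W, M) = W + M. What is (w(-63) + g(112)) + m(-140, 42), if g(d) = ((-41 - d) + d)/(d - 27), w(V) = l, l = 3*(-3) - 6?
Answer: -9646/85 ≈ -113.48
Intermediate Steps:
l = -15 (l = -9 - 6 = -15)
w(V) = -15
g(d) = -41/(-27 + d)
m(W, M) = M + W
(w(-63) + g(112)) + m(-140, 42) = (-15 - 41/(-27 + 112)) + (42 - 140) = (-15 - 41/85) - 98 = -1316/85 - 98 = -9646/85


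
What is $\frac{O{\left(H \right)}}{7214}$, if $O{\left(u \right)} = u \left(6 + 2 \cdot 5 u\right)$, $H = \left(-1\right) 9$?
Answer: $\frac{378}{3607} \approx 0.1048$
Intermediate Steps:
$H = -9$
$O{\left(u \right)} = u \left(6 + 10 u\right)$
$\frac{O{\left(H \right)}}{7214} = \frac{2 \left(-9\right) \left(3 + 5 \left(-9\right)\right)}{7214} = 2 \left(-9\right) \left(3 - 45\right) \frac{1}{7214} = 2 \left(-9\right) \left(-42\right) \frac{1}{7214} = 756 \cdot \frac{1}{7214} = \frac{378}{3607}$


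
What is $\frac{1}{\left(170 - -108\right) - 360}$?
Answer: $- \frac{1}{82} \approx -0.012195$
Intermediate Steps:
$\frac{1}{\left(170 - -108\right) - 360} = \frac{1}{\left(170 + 108\right) - 360} = \frac{1}{278 - 360} = \frac{1}{-82} = - \frac{1}{82}$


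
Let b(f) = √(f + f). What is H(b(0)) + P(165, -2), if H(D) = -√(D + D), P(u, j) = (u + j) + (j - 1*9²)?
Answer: 80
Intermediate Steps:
b(f) = √2*√f (b(f) = √(2*f) = √2*√f)
P(u, j) = -81 + u + 2*j (P(u, j) = (j + u) + (j - 1*81) = (j + u) + (j - 81) = (j + u) + (-81 + j) = -81 + u + 2*j)
H(D) = -√2*√D (H(D) = -√(2*D) = -√2*√D)
H(b(0)) + P(165, -2) = -√2*√(√2*√0) + (-81 + 165 + 2*(-2)) = -√2*√(√2*0) + (-81 + 165 - 4) = -√2*√0 + 80 = -1*√2*0 + 80 = 0 + 80 = 80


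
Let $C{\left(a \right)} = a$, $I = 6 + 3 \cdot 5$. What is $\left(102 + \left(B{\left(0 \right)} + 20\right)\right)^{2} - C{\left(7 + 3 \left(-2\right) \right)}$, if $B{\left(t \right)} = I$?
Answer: $20448$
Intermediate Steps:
$I = 21$ ($I = 6 + 15 = 21$)
$B{\left(t \right)} = 21$
$\left(102 + \left(B{\left(0 \right)} + 20\right)\right)^{2} - C{\left(7 + 3 \left(-2\right) \right)} = \left(102 + \left(21 + 20\right)\right)^{2} - \left(7 + 3 \left(-2\right)\right) = \left(102 + 41\right)^{2} - \left(7 - 6\right) = 143^{2} - 1 = 20449 - 1 = 20448$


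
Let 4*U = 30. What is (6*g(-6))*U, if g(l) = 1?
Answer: 45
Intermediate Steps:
U = 15/2 (U = (¼)*30 = 15/2 ≈ 7.5000)
(6*g(-6))*U = (6*1)*(15/2) = 6*(15/2) = 45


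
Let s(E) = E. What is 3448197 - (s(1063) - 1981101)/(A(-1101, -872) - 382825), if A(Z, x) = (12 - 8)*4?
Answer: 1319998865335/382809 ≈ 3.4482e+6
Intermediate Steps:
A(Z, x) = 16 (A(Z, x) = 4*4 = 16)
3448197 - (s(1063) - 1981101)/(A(-1101, -872) - 382825) = 3448197 - (1063 - 1981101)/(16 - 382825) = 3448197 - (-1980038)/(-382809) = 3448197 - (-1980038)*(-1)/382809 = 3448197 - 1*1980038/382809 = 3448197 - 1980038/382809 = 1319998865335/382809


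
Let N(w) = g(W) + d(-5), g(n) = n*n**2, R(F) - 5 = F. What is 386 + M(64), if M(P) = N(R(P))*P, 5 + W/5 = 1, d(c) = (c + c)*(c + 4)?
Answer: -510974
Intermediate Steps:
R(F) = 5 + F
d(c) = 2*c*(4 + c) (d(c) = (2*c)*(4 + c) = 2*c*(4 + c))
W = -20 (W = -25 + 5*1 = -25 + 5 = -20)
g(n) = n**3
N(w) = -7990 (N(w) = (-20)**3 + 2*(-5)*(4 - 5) = -8000 + 2*(-5)*(-1) = -8000 + 10 = -7990)
M(P) = -7990*P
386 + M(64) = 386 - 7990*64 = 386 - 511360 = -510974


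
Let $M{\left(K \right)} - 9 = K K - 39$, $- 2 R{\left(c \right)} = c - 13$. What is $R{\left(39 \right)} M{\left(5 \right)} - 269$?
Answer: $-204$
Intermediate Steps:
$R{\left(c \right)} = \frac{13}{2} - \frac{c}{2}$ ($R{\left(c \right)} = - \frac{c - 13}{2} = - \frac{-13 + c}{2} = \frac{13}{2} - \frac{c}{2}$)
$M{\left(K \right)} = -30 + K^{2}$ ($M{\left(K \right)} = 9 + \left(K K - 39\right) = 9 + \left(K^{2} - 39\right) = 9 + \left(-39 + K^{2}\right) = -30 + K^{2}$)
$R{\left(39 \right)} M{\left(5 \right)} - 269 = \left(\frac{13}{2} - \frac{39}{2}\right) \left(-30 + 5^{2}\right) - 269 = \left(\frac{13}{2} - \frac{39}{2}\right) \left(-30 + 25\right) - 269 = \left(-13\right) \left(-5\right) - 269 = 65 - 269 = -204$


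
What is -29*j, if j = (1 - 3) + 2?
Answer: 0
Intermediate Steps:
j = 0 (j = -2 + 2 = 0)
-29*j = -29*0 = 0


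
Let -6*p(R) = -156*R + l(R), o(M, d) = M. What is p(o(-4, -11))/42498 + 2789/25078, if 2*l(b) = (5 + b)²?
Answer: 695500321/6394589064 ≈ 0.10876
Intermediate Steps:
l(b) = (5 + b)²/2
p(R) = 26*R - (5 + R)²/12 (p(R) = -(-156*R + (5 + R)²/2)/6 = -((5 + R)²/2 - 156*R)/6 = 26*R - (5 + R)²/12)
p(o(-4, -11))/42498 + 2789/25078 = (26*(-4) - (5 - 4)²/12)/42498 + 2789/25078 = (-104 - 1/12*1²)*(1/42498) + 2789*(1/25078) = (-104 - 1/12*1)*(1/42498) + 2789/25078 = (-104 - 1/12)*(1/42498) + 2789/25078 = -1249/12*1/42498 + 2789/25078 = -1249/509976 + 2789/25078 = 695500321/6394589064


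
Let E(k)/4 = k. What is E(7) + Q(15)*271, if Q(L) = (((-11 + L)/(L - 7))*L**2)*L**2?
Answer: 13719431/2 ≈ 6.8597e+6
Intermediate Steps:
E(k) = 4*k
Q(L) = L**4*(-11 + L)/(-7 + L) (Q(L) = (((-11 + L)/(-7 + L))*L**2)*L**2 = (L**2*(-11 + L)/(-7 + L))*L**2 = L**4*(-11 + L)/(-7 + L))
E(7) + Q(15)*271 = 4*7 + (15**4*(-11 + 15)/(-7 + 15))*271 = 28 + (50625*4/8)*271 = 28 + (50625*(1/8)*4)*271 = 28 + (50625/2)*271 = 28 + 13719375/2 = 13719431/2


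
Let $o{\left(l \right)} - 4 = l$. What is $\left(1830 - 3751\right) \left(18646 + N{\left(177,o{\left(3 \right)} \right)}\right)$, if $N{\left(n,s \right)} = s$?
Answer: $-35832413$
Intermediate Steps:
$o{\left(l \right)} = 4 + l$
$\left(1830 - 3751\right) \left(18646 + N{\left(177,o{\left(3 \right)} \right)}\right) = \left(1830 - 3751\right) \left(18646 + \left(4 + 3\right)\right) = \left(1830 - 3751\right) \left(18646 + 7\right) = \left(-1921\right) 18653 = -35832413$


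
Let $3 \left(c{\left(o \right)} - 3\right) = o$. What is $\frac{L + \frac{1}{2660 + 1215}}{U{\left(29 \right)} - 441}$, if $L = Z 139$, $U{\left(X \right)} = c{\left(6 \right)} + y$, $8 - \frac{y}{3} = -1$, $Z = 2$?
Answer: $- \frac{1077251}{1584875} \approx -0.67971$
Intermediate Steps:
$c{\left(o \right)} = 3 + \frac{o}{3}$
$y = 27$ ($y = 24 - -3 = 24 + 3 = 27$)
$U{\left(X \right)} = 32$ ($U{\left(X \right)} = \left(3 + \frac{1}{3} \cdot 6\right) + 27 = \left(3 + 2\right) + 27 = 5 + 27 = 32$)
$L = 278$ ($L = 2 \cdot 139 = 278$)
$\frac{L + \frac{1}{2660 + 1215}}{U{\left(29 \right)} - 441} = \frac{278 + \frac{1}{2660 + 1215}}{32 - 441} = \frac{278 + \frac{1}{3875}}{-409} = \left(278 + \frac{1}{3875}\right) \left(- \frac{1}{409}\right) = \frac{1077251}{3875} \left(- \frac{1}{409}\right) = - \frac{1077251}{1584875}$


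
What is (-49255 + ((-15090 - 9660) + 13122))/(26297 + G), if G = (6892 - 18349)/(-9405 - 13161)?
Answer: -457961926/197809853 ≈ -2.3152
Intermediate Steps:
G = 3819/7522 (G = -11457/(-22566) = -11457*(-1/22566) = 3819/7522 ≈ 0.50771)
(-49255 + ((-15090 - 9660) + 13122))/(26297 + G) = (-49255 + ((-15090 - 9660) + 13122))/(26297 + 3819/7522) = (-49255 + (-24750 + 13122))/(197809853/7522) = (-49255 - 11628)*(7522/197809853) = -60883*7522/197809853 = -457961926/197809853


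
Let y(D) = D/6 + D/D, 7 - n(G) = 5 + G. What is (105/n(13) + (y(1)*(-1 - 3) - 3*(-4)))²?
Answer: 5329/1089 ≈ 4.8935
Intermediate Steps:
n(G) = 2 - G (n(G) = 7 - (5 + G) = 7 + (-5 - G) = 2 - G)
y(D) = 1 + D/6 (y(D) = D*(⅙) + 1 = D/6 + 1 = 1 + D/6)
(105/n(13) + (y(1)*(-1 - 3) - 3*(-4)))² = (105/(2 - 1*13) + ((1 + (⅙)*1)*(-1 - 3) - 3*(-4)))² = (105/(2 - 13) + ((1 + ⅙)*(-4) + 12))² = (105/(-11) + ((7/6)*(-4) + 12))² = (105*(-1/11) + (-14/3 + 12))² = (-105/11 + 22/3)² = (-73/33)² = 5329/1089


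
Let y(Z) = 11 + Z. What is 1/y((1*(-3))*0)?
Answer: 1/11 ≈ 0.090909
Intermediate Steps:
1/y((1*(-3))*0) = 1/(11 + (1*(-3))*0) = 1/(11 - 3*0) = 1/(11 + 0) = 1/11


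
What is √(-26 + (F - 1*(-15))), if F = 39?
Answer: 2*√7 ≈ 5.2915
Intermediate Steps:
√(-26 + (F - 1*(-15))) = √(-26 + (39 - 1*(-15))) = √(-26 + (39 + 15)) = √(-26 + 54) = √28 = 2*√7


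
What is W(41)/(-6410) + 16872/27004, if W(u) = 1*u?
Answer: 26760589/43273910 ≈ 0.61840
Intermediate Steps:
W(u) = u
W(41)/(-6410) + 16872/27004 = 41/(-6410) + 16872/27004 = 41*(-1/6410) + 16872*(1/27004) = -41/6410 + 4218/6751 = 26760589/43273910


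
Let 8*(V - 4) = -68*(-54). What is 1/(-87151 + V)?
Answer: -1/86688 ≈ -1.1536e-5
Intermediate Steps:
V = 463 (V = 4 + (-68*(-54))/8 = 4 + (⅛)*3672 = 4 + 459 = 463)
1/(-87151 + V) = 1/(-87151 + 463) = 1/(-86688) = -1/86688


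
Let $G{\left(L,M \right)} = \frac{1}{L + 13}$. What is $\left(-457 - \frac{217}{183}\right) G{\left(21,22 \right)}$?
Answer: $- \frac{41924}{3111} \approx -13.476$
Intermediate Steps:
$G{\left(L,M \right)} = \frac{1}{13 + L}$
$\left(-457 - \frac{217}{183}\right) G{\left(21,22 \right)} = \frac{-457 - \frac{217}{183}}{13 + 21} = \frac{-457 - \frac{217}{183}}{34} = \left(-457 - \frac{217}{183}\right) \frac{1}{34} = \left(- \frac{83848}{183}\right) \frac{1}{34} = - \frac{41924}{3111}$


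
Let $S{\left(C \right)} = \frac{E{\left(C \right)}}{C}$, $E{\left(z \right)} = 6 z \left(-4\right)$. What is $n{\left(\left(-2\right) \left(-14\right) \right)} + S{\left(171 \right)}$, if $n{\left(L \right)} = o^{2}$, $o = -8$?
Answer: $40$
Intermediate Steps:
$E{\left(z \right)} = - 24 z$
$n{\left(L \right)} = 64$ ($n{\left(L \right)} = \left(-8\right)^{2} = 64$)
$S{\left(C \right)} = -24$ ($S{\left(C \right)} = \frac{\left(-24\right) C}{C} = -24$)
$n{\left(\left(-2\right) \left(-14\right) \right)} + S{\left(171 \right)} = 64 - 24 = 40$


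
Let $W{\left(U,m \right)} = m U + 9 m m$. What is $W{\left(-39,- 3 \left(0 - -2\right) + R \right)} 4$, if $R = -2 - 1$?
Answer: $4320$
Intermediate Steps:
$R = -3$ ($R = -2 - 1 = -3$)
$W{\left(U,m \right)} = 9 m^{2} + U m$ ($W{\left(U,m \right)} = U m + 9 m^{2} = 9 m^{2} + U m$)
$W{\left(-39,- 3 \left(0 - -2\right) + R \right)} 4 = \left(- 3 \left(0 - -2\right) - 3\right) \left(-39 + 9 \left(- 3 \left(0 - -2\right) - 3\right)\right) 4 = \left(- 3 \left(0 + 2\right) - 3\right) \left(-39 + 9 \left(- 3 \left(0 + 2\right) - 3\right)\right) 4 = \left(\left(-3\right) 2 - 3\right) \left(-39 + 9 \left(\left(-3\right) 2 - 3\right)\right) 4 = \left(-6 - 3\right) \left(-39 + 9 \left(-6 - 3\right)\right) 4 = - 9 \left(-39 + 9 \left(-9\right)\right) 4 = - 9 \left(-39 - 81\right) 4 = \left(-9\right) \left(-120\right) 4 = 1080 \cdot 4 = 4320$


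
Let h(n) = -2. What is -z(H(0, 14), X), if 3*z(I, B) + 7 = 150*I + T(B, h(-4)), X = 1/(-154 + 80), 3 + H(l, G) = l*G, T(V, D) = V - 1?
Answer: 33893/222 ≈ 152.67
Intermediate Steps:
T(V, D) = -1 + V
H(l, G) = -3 + G*l (H(l, G) = -3 + l*G = -3 + G*l)
X = -1/74 (X = 1/(-74) = -1/74 ≈ -0.013514)
z(I, B) = -8/3 + 50*I + B/3 (z(I, B) = -7/3 + (150*I + (-1 + B))/3 = -7/3 + (-1 + B + 150*I)/3 = -7/3 + (-1/3 + 50*I + B/3) = -8/3 + 50*I + B/3)
-z(H(0, 14), X) = -(-8/3 + 50*(-3 + 14*0) + (1/3)*(-1/74)) = -(-8/3 + 50*(-3 + 0) - 1/222) = -(-8/3 + 50*(-3) - 1/222) = -(-8/3 - 150 - 1/222) = -1*(-33893/222) = 33893/222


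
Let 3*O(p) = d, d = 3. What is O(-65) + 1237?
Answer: 1238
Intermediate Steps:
O(p) = 1 (O(p) = (⅓)*3 = 1)
O(-65) + 1237 = 1 + 1237 = 1238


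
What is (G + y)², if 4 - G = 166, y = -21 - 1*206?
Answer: 151321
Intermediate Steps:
y = -227 (y = -21 - 206 = -227)
G = -162 (G = 4 - 1*166 = 4 - 166 = -162)
(G + y)² = (-162 - 227)² = (-389)² = 151321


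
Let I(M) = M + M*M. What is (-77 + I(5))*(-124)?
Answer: 5828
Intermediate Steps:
I(M) = M + M²
(-77 + I(5))*(-124) = (-77 + 5*(1 + 5))*(-124) = (-77 + 5*6)*(-124) = (-77 + 30)*(-124) = -47*(-124) = 5828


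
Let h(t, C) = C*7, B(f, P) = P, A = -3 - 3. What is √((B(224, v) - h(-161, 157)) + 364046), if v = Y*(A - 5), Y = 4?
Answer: √362903 ≈ 602.41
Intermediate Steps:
A = -6
v = -44 (v = 4*(-6 - 5) = 4*(-11) = -44)
h(t, C) = 7*C
√((B(224, v) - h(-161, 157)) + 364046) = √((-44 - 7*157) + 364046) = √((-44 - 1*1099) + 364046) = √((-44 - 1099) + 364046) = √(-1143 + 364046) = √362903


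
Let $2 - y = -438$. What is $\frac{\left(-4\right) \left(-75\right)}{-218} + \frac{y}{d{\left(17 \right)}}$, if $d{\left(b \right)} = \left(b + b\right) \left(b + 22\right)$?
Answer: $- \frac{75470}{72267} \approx -1.0443$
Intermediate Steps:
$y = 440$ ($y = 2 - -438 = 2 + 438 = 440$)
$d{\left(b \right)} = 2 b \left(22 + b\right)$
$\frac{\left(-4\right) \left(-75\right)}{-218} + \frac{y}{d{\left(17 \right)}} = \frac{\left(-4\right) \left(-75\right)}{-218} + \frac{440}{2 \cdot 17 \left(22 + 17\right)} = 300 \left(- \frac{1}{218}\right) + \frac{440}{2 \cdot 17 \cdot 39} = - \frac{150}{109} + \frac{440}{1326} = - \frac{150}{109} + 440 \cdot \frac{1}{1326} = - \frac{150}{109} + \frac{220}{663} = - \frac{75470}{72267}$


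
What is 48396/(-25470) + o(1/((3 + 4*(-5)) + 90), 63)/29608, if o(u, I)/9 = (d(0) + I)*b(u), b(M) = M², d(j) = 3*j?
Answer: -1272659397197/669780480840 ≈ -1.9001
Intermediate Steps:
o(u, I) = 9*I*u² (o(u, I) = 9*((3*0 + I)*u²) = 9*((0 + I)*u²) = 9*(I*u²) = 9*I*u²)
48396/(-25470) + o(1/((3 + 4*(-5)) + 90), 63)/29608 = 48396/(-25470) + (9*63*(1/((3 + 4*(-5)) + 90))²)/29608 = 48396*(-1/25470) + (9*63*(1/((3 - 20) + 90))²)*(1/29608) = -8066/4245 + (9*63*(1/(-17 + 90))²)*(1/29608) = -8066/4245 + (9*63*(1/73)²)*(1/29608) = -8066/4245 + (9*63*(1/5329))*(1/29608) = -8066/4245 + (567/5329)*(1/29608) = -8066/4245 + 567/157781032 = -1272659397197/669780480840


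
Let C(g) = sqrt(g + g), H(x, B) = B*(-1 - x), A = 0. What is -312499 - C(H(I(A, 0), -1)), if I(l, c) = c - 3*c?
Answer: -312499 - sqrt(2) ≈ -3.1250e+5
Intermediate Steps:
I(l, c) = -2*c
C(g) = sqrt(2)*sqrt(g) (C(g) = sqrt(2*g) = sqrt(2)*sqrt(g))
-312499 - C(H(I(A, 0), -1)) = -312499 - sqrt(2)*sqrt(-1*(-1)*(1 - 2*0)) = -312499 - sqrt(2)*sqrt(-1*(-1)*(1 + 0)) = -312499 - sqrt(2)*sqrt(-1*(-1)*1) = -312499 - sqrt(2)*sqrt(1) = -312499 - sqrt(2)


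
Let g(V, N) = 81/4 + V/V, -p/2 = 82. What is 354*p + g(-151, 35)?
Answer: -232139/4 ≈ -58035.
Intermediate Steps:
p = -164 (p = -2*82 = -164)
g(V, N) = 85/4 (g(V, N) = 81*(1/4) + 1 = 81/4 + 1 = 85/4)
354*p + g(-151, 35) = 354*(-164) + 85/4 = -58056 + 85/4 = -232139/4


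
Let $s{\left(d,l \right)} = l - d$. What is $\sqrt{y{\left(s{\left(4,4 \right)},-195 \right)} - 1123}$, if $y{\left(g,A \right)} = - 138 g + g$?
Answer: $i \sqrt{1123} \approx 33.511 i$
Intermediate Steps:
$y{\left(g,A \right)} = - 137 g$
$\sqrt{y{\left(s{\left(4,4 \right)},-195 \right)} - 1123} = \sqrt{- 137 \left(4 - 4\right) - 1123} = \sqrt{\left(-137\right) 0 - 1123} = \sqrt{0 - 1123} = \sqrt{-1123} = i \sqrt{1123}$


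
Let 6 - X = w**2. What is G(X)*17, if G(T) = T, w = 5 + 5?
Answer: -1598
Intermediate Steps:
w = 10
X = -94 (X = 6 - 1*10**2 = 6 - 1*100 = 6 - 100 = -94)
G(X)*17 = -94*17 = -1598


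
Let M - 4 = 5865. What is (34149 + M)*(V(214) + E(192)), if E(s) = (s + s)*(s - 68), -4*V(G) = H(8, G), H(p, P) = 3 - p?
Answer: 3811094221/2 ≈ 1.9055e+9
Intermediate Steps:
M = 5869 (M = 4 + 5865 = 5869)
V(G) = 5/4 (V(G) = -(3 - 1*8)/4 = -(3 - 8)/4 = -1/4*(-5) = 5/4)
E(s) = 2*s*(-68 + s) (E(s) = (2*s)*(-68 + s) = 2*s*(-68 + s))
(34149 + M)*(V(214) + E(192)) = (34149 + 5869)*(5/4 + 2*192*(-68 + 192)) = 40018*(5/4 + 2*192*124) = 40018*(5/4 + 47616) = 40018*(190469/4) = 3811094221/2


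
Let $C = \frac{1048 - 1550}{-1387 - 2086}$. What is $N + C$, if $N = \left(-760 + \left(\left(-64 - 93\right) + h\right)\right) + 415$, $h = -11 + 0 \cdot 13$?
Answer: $- \frac{1781147}{3473} \approx -512.86$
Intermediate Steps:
$h = -11$ ($h = -11 + 0 = -11$)
$N = -513$ ($N = \left(-760 - 168\right) + 415 = -928 + 415 = -513$)
$C = \frac{502}{3473}$ ($C = - \frac{502}{-3473} = \left(-502\right) \left(- \frac{1}{3473}\right) = \frac{502}{3473} \approx 0.14454$)
$N + C = -513 + \frac{502}{3473} = - \frac{1781147}{3473}$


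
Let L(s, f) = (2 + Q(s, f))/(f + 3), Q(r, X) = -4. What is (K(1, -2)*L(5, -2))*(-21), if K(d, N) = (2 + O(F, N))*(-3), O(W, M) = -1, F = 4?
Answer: -126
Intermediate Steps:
K(d, N) = -3 (K(d, N) = (2 - 1)*(-3) = 1*(-3) = -3)
L(s, f) = -2/(3 + f) (L(s, f) = (2 - 4)/(f + 3) = -2/(3 + f))
(K(1, -2)*L(5, -2))*(-21) = -(-6)/(3 - 2)*(-21) = -(-6)/1*(-21) = -(-6)*(-21) = -3*(-2)*(-21) = 6*(-21) = -126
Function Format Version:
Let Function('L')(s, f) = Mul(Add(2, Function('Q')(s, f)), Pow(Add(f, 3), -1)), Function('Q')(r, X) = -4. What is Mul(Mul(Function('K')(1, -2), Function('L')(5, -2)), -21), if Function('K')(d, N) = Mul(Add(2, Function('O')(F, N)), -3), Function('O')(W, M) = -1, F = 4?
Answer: -126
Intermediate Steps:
Function('K')(d, N) = -3 (Function('K')(d, N) = Mul(Add(2, -1), -3) = Mul(1, -3) = -3)
Function('L')(s, f) = Mul(-2, Pow(Add(3, f), -1)) (Function('L')(s, f) = Mul(Add(2, -4), Pow(Add(f, 3), -1)) = Mul(-2, Pow(Add(3, f), -1)))
Mul(Mul(Function('K')(1, -2), Function('L')(5, -2)), -21) = Mul(Mul(-3, Mul(-2, Pow(Add(3, -2), -1))), -21) = Mul(Mul(-3, Mul(-2, Pow(1, -1))), -21) = Mul(Mul(-3, Mul(-2, 1)), -21) = Mul(Mul(-3, -2), -21) = Mul(6, -21) = -126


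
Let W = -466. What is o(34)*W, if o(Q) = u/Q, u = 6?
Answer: -1398/17 ≈ -82.235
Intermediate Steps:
o(Q) = 6/Q
o(34)*W = (6/34)*(-466) = (6*(1/34))*(-466) = (3/17)*(-466) = -1398/17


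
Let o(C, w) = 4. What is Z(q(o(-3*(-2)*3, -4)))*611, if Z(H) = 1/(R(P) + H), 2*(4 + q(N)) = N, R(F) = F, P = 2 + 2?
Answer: 611/2 ≈ 305.50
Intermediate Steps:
P = 4
q(N) = -4 + N/2
Z(H) = 1/(4 + H)
Z(q(o(-3*(-2)*3, -4)))*611 = 611/(4 + (-4 + (1/2)*4)) = 611/(4 + (-4 + 2)) = 611/(4 - 2) = 611/2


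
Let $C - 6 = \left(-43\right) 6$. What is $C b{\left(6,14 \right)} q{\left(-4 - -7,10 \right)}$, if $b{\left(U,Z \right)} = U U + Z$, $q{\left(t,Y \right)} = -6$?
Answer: $75600$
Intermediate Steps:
$C = -252$ ($C = 6 - 258 = -252$)
$b{\left(U,Z \right)} = Z + U^{2}$ ($b{\left(U,Z \right)} = U^{2} + Z = Z + U^{2}$)
$C b{\left(6,14 \right)} q{\left(-4 - -7,10 \right)} = - 252 \left(14 + 6^{2}\right) \left(-6\right) = - 252 \left(14 + 36\right) \left(-6\right) = \left(-252\right) 50 \left(-6\right) = \left(-12600\right) \left(-6\right) = 75600$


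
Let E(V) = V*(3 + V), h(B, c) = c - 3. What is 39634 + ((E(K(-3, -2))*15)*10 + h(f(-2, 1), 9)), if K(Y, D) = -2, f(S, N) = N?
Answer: 39340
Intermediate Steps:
h(B, c) = -3 + c
39634 + ((E(K(-3, -2))*15)*10 + h(f(-2, 1), 9)) = 39634 + ((-2*(3 - 2)*15)*10 + (-3 + 9)) = 39634 + ((-2*1*15)*10 + 6) = 39634 + (-2*15*10 + 6) = 39634 + (-30*10 + 6) = 39634 + (-300 + 6) = 39634 - 294 = 39340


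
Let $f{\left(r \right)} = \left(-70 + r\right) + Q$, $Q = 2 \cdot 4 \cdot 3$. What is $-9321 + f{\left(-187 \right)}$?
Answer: $-9554$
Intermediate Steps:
$Q = 24$ ($Q = 8 \cdot 3 = 24$)
$f{\left(r \right)} = -46 + r$ ($f{\left(r \right)} = \left(-70 + r\right) + 24 = -46 + r$)
$-9321 + f{\left(-187 \right)} = -9321 - 233 = -9554$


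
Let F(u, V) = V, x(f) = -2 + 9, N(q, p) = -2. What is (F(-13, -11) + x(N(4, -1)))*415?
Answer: -1660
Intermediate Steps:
x(f) = 7
(F(-13, -11) + x(N(4, -1)))*415 = (-11 + 7)*415 = -4*415 = -1660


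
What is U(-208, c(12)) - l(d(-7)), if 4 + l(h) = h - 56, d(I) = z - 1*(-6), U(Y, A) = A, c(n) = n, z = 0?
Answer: 66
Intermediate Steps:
d(I) = 6 (d(I) = 0 - 1*(-6) = 0 + 6 = 6)
l(h) = -60 + h (l(h) = -4 + (h - 56) = -4 + (-56 + h) = -60 + h)
U(-208, c(12)) - l(d(-7)) = 12 - (-60 + 6) = 12 - 1*(-54) = 12 + 54 = 66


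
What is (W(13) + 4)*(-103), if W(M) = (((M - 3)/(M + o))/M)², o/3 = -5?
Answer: -72203/169 ≈ -427.24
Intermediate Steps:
o = -15 (o = 3*(-5) = -15)
W(M) = (-3 + M)²/(M²*(-15 + M)²) (W(M) = (((M - 3)/(M - 15))/M)² = (((-3 + M)/(-15 + M))/M)² = ((-3 + M)/(M*(-15 + M)))² = (-3 + M)²/(M²*(-15 + M)²))
(W(13) + 4)*(-103) = ((-3 + 13)²/(13²*(-15 + 13)²) + 4)*(-103) = ((1/169)*10²/(-2)² + 4)*(-103) = ((1/169)*(¼)*100 + 4)*(-103) = (25/169 + 4)*(-103) = (701/169)*(-103) = -72203/169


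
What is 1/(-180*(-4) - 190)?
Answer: 1/530 ≈ 0.0018868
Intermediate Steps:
1/(-180*(-4) - 190) = 1/(720 - 190) = 1/530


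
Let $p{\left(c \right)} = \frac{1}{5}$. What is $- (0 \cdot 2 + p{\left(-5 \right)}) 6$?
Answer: $- \frac{6}{5} \approx -1.2$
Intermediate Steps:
$p{\left(c \right)} = \frac{1}{5}$
$- (0 \cdot 2 + p{\left(-5 \right)}) 6 = - (0 \cdot 2 + \frac{1}{5}) 6 = - (0 + \frac{1}{5}) 6 = \left(-1\right) \frac{1}{5} \cdot 6 = \left(- \frac{1}{5}\right) 6 = - \frac{6}{5}$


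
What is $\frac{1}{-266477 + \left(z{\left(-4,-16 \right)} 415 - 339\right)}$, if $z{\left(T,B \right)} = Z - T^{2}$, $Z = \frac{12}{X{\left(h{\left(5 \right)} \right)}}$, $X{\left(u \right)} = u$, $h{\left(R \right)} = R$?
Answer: $- \frac{1}{272460} \approx -3.6703 \cdot 10^{-6}$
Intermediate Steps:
$Z = \frac{12}{5} \approx 2.4$
$z{\left(T,B \right)} = \frac{12}{5} - T^{2}$
$\frac{1}{-266477 + \left(z{\left(-4,-16 \right)} 415 - 339\right)} = \frac{1}{-266477 + \left(\left(\frac{12}{5} - \left(-4\right)^{2}\right) 415 - 339\right)} = \frac{1}{-266477 + \left(\left(\frac{12}{5} - 16\right) 415 - 339\right)} = \frac{1}{-266477 - 5983} = \frac{1}{-272460} = - \frac{1}{272460}$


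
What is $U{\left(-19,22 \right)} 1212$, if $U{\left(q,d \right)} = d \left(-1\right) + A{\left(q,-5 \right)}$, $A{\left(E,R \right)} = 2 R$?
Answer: $-38784$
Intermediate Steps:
$U{\left(q,d \right)} = -10 - d$ ($U{\left(q,d \right)} = d \left(-1\right) + 2 \left(-5\right) = - d - 10 = -10 - d$)
$U{\left(-19,22 \right)} 1212 = \left(-10 - 22\right) 1212 = \left(-32\right) 1212 = -38784$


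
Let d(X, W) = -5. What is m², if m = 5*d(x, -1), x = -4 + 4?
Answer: 625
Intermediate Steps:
x = 0
m = -25 (m = 5*(-5) = -25)
m² = (-25)² = 625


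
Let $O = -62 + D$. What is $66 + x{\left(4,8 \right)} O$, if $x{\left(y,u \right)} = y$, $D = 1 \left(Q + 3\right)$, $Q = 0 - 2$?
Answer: $-178$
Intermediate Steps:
$Q = -2$
$D = 1$ ($D = 1 \left(-2 + 3\right) = 1 \cdot 1 = 1$)
$O = -61$ ($O = -62 + 1 = -61$)
$66 + x{\left(4,8 \right)} O = 66 + 4 \left(-61\right) = 66 - 244 = -178$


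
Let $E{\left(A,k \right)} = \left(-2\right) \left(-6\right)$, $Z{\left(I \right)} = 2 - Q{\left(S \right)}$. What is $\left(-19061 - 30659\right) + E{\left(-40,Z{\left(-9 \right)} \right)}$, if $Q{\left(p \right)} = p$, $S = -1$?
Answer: $-49708$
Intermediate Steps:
$Z{\left(I \right)} = 3$ ($Z{\left(I \right)} = 2 - -1 = 2 + 1 = 3$)
$E{\left(A,k \right)} = 12$
$\left(-19061 - 30659\right) + E{\left(-40,Z{\left(-9 \right)} \right)} = \left(-19061 - 30659\right) + 12 = -49720 + 12 = -49708$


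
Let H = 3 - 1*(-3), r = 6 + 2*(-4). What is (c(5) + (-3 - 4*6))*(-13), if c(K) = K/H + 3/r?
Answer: 1079/3 ≈ 359.67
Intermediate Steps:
r = -2 (r = 6 - 8 = -2)
H = 6 (H = 3 + 3 = 6)
c(K) = -3/2 + K/6 (c(K) = K/6 + 3/(-2) = K*(⅙) + 3*(-½) = K/6 - 3/2 = -3/2 + K/6)
(c(5) + (-3 - 4*6))*(-13) = ((-3/2 + (⅙)*5) + (-3 - 4*6))*(-13) = ((-3/2 + ⅚) + (-3 - 24))*(-13) = (-⅔ - 27)*(-13) = -83/3*(-13) = 1079/3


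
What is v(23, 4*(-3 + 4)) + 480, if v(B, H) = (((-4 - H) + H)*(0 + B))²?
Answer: 8944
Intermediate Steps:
v(B, H) = 16*B² (v(B, H) = (-4*B)² = 16*B²)
v(23, 4*(-3 + 4)) + 480 = 16*23² + 480 = 16*529 + 480 = 8464 + 480 = 8944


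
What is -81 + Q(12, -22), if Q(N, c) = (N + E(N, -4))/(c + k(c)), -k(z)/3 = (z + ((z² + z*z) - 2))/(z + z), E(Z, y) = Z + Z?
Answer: -18675/233 ≈ -80.150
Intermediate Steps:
E(Z, y) = 2*Z
k(z) = -3*(-2 + z + 2*z²)/(2*z) (k(z) = -3*(z + ((z² + z*z) - 2))/(z + z) = -3*(z + ((z² + z²) - 2))/(2*z) = -3*(z + (2*z² - 2))*1/(2*z) = -3*(z + (-2 + 2*z²))*1/(2*z) = -3*(-2 + z + 2*z²)*1/(2*z) = -3*(-2 + z + 2*z²)/(2*z))
Q(N, c) = 3*N/(-3/2 - 2*c + 3/c) (Q(N, c) = (N + 2*N)/(c + (-3/2 - 3*c + 3/c)) = (3*N)/(-3/2 - 2*c + 3/c) = 3*N/(-3/2 - 2*c + 3/c))
-81 + Q(12, -22) = -81 - 6*12*(-22)/(-6 - 22*(3 + 4*(-22))) = -81 - 6*12*(-22)/(-6 - 22*(3 - 88)) = -81 - 6*12*(-22)/(-6 - 22*(-85)) = -81 - 6*12*(-22)/(-6 + 1870) = -81 - 6*12*(-22)/1864 = -81 - 6*12*(-22)*1/1864 = -81 + 198/233 = -18675/233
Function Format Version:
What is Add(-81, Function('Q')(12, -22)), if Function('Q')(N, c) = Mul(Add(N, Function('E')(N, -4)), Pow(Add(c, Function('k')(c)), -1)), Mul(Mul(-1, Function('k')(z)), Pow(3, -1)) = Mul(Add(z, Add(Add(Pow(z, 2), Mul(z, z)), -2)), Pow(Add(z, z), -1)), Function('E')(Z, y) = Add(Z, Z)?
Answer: Rational(-18675, 233) ≈ -80.150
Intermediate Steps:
Function('E')(Z, y) = Mul(2, Z)
Function('k')(z) = Mul(Rational(-3, 2), Pow(z, -1), Add(-2, z, Mul(2, Pow(z, 2)))) (Function('k')(z) = Mul(-3, Mul(Add(z, Add(Add(Pow(z, 2), Mul(z, z)), -2)), Pow(Add(z, z), -1))) = Mul(-3, Mul(Add(z, Add(Add(Pow(z, 2), Pow(z, 2)), -2)), Pow(Mul(2, z), -1))) = Mul(-3, Mul(Add(z, Add(Mul(2, Pow(z, 2)), -2)), Mul(Rational(1, 2), Pow(z, -1)))) = Mul(-3, Mul(Add(z, Add(-2, Mul(2, Pow(z, 2)))), Mul(Rational(1, 2), Pow(z, -1)))) = Mul(-3, Mul(Add(-2, z, Mul(2, Pow(z, 2))), Mul(Rational(1, 2), Pow(z, -1)))) = Mul(-3, Mul(Rational(1, 2), Pow(z, -1), Add(-2, z, Mul(2, Pow(z, 2))))) = Mul(Rational(-3, 2), Pow(z, -1), Add(-2, z, Mul(2, Pow(z, 2)))))
Function('Q')(N, c) = Mul(3, N, Pow(Add(Rational(-3, 2), Mul(-2, c), Mul(3, Pow(c, -1))), -1)) (Function('Q')(N, c) = Mul(Add(N, Mul(2, N)), Pow(Add(c, Add(Rational(-3, 2), Mul(-3, c), Mul(3, Pow(c, -1)))), -1)) = Mul(Mul(3, N), Pow(Add(Rational(-3, 2), Mul(-2, c), Mul(3, Pow(c, -1))), -1)) = Mul(3, N, Pow(Add(Rational(-3, 2), Mul(-2, c), Mul(3, Pow(c, -1))), -1)))
Add(-81, Function('Q')(12, -22)) = Add(-81, Mul(-6, 12, -22, Pow(Add(-6, Mul(-22, Add(3, Mul(4, -22)))), -1))) = Add(-81, Mul(-6, 12, -22, Pow(Add(-6, Mul(-22, Add(3, -88))), -1))) = Add(-81, Mul(-6, 12, -22, Pow(Add(-6, Mul(-22, -85)), -1))) = Add(-81, Mul(-6, 12, -22, Pow(Add(-6, 1870), -1))) = Add(-81, Mul(-6, 12, -22, Pow(1864, -1))) = Add(-81, Mul(-6, 12, -22, Rational(1, 1864))) = Add(-81, Rational(198, 233)) = Rational(-18675, 233)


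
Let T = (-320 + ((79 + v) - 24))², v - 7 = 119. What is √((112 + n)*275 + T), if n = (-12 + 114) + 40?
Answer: √89171 ≈ 298.62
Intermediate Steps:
v = 126 (v = 7 + 119 = 126)
n = 142 (n = 102 + 40 = 142)
T = 19321 (T = (-320 + ((79 + 126) - 24))² = (-320 + (205 - 24))² = (-320 + 181)² = (-139)² = 19321)
√((112 + n)*275 + T) = √((112 + 142)*275 + 19321) = √(254*275 + 19321) = √(69850 + 19321) = √89171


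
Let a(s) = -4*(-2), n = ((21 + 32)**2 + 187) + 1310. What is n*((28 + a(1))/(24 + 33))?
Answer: 51672/19 ≈ 2719.6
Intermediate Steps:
n = 4306 (n = (53**2 + 187) + 1310 = (2809 + 187) + 1310 = 2996 + 1310 = 4306)
a(s) = 8
n*((28 + a(1))/(24 + 33)) = 4306*((28 + 8)/(24 + 33)) = 4306*(36/57) = 4306*(36*(1/57)) = 4306*(12/19) = 51672/19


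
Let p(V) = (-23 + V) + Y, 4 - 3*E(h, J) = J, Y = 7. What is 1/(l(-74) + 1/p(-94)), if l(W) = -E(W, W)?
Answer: -110/2861 ≈ -0.038448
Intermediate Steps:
E(h, J) = 4/3 - J/3
p(V) = -16 + V (p(V) = (-23 + V) + 7 = -16 + V)
l(W) = -4/3 + W/3 (l(W) = -(4/3 - W/3) = -4/3 + W/3)
1/(l(-74) + 1/p(-94)) = 1/((-4/3 + (⅓)*(-74)) + 1/(-16 - 94)) = 1/((-4/3 - 74/3) + 1/(-110)) = 1/(-26 - 1/110) = 1/(-2861/110) = -110/2861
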